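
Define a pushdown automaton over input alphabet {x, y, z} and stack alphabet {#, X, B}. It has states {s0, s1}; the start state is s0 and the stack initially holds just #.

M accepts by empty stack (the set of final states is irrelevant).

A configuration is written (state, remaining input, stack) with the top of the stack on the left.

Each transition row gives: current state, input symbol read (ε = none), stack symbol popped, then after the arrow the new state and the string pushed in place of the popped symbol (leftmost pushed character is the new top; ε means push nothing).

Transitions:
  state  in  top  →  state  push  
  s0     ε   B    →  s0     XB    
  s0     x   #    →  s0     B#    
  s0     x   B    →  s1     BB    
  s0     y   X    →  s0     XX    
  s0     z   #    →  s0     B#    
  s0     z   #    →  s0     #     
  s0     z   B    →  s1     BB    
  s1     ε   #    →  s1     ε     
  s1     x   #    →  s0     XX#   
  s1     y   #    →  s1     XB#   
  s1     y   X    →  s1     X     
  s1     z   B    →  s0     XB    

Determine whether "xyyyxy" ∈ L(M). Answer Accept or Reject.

No computation consumes all input and empties the stack.

Reject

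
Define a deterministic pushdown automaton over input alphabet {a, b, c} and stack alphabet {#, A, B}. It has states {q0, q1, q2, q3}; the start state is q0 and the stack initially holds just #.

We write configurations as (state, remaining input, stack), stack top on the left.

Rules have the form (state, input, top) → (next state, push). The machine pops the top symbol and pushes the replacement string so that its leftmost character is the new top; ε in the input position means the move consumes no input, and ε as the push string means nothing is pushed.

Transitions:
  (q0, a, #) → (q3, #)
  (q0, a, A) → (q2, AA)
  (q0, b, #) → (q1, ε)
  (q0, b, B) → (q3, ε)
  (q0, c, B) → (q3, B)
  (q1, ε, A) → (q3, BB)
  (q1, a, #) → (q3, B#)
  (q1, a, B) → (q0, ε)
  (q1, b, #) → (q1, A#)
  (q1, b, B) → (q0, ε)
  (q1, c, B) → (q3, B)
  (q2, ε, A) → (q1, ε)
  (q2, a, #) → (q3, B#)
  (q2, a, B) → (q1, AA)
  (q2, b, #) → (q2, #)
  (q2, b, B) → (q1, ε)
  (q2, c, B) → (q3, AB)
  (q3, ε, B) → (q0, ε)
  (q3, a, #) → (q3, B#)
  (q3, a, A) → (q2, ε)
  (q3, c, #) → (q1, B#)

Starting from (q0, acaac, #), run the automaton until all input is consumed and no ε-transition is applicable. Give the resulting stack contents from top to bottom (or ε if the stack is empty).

B#

(q0, acaac, #) ⊢ (q3, caac, #) ⊢ (q1, aac, B#) ⊢ (q0, ac, #) ⊢ (q3, c, #) ⊢ (q1, ε, B#)
All input consumed in state q1 with stack B#.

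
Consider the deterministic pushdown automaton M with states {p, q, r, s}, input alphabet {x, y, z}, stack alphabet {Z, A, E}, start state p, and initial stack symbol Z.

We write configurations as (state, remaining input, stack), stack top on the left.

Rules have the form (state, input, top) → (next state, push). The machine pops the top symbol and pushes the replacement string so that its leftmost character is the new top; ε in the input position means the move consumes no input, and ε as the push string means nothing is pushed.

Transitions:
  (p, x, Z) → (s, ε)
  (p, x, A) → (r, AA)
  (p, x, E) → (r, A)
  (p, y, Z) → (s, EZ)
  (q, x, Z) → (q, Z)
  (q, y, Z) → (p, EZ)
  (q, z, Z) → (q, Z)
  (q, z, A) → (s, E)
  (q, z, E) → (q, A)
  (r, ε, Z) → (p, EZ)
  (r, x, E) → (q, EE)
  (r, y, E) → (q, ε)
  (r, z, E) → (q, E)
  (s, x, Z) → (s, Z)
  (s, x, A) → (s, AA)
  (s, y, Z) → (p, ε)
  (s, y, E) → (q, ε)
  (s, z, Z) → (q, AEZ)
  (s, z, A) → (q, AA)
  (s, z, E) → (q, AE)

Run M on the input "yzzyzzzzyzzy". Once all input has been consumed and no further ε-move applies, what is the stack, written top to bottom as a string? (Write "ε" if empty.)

Z

(p, yzzyzzzzyzzy, Z)
  read y, top Z: go to s, push EZ → (s, zzyzzzzyzzy, EZ)
  read z, top E: go to q, push AE → (q, zyzzzzyzzy, AEZ)
  read z, top A: go to s, push E → (s, yzzzzyzzy, EEZ)
  read y, top E: go to q, push ε → (q, zzzzyzzy, EZ)
  read z, top E: go to q, push A → (q, zzzyzzy, AZ)
  read z, top A: go to s, push E → (s, zzyzzy, EZ)
  read z, top E: go to q, push AE → (q, zyzzy, AEZ)
  read z, top A: go to s, push E → (s, yzzy, EEZ)
  read y, top E: go to q, push ε → (q, zzy, EZ)
  read z, top E: go to q, push A → (q, zy, AZ)
  read z, top A: go to s, push E → (s, y, EZ)
  read y, top E: go to q, push ε → (q, ε, Z)
All input consumed in state q with stack Z.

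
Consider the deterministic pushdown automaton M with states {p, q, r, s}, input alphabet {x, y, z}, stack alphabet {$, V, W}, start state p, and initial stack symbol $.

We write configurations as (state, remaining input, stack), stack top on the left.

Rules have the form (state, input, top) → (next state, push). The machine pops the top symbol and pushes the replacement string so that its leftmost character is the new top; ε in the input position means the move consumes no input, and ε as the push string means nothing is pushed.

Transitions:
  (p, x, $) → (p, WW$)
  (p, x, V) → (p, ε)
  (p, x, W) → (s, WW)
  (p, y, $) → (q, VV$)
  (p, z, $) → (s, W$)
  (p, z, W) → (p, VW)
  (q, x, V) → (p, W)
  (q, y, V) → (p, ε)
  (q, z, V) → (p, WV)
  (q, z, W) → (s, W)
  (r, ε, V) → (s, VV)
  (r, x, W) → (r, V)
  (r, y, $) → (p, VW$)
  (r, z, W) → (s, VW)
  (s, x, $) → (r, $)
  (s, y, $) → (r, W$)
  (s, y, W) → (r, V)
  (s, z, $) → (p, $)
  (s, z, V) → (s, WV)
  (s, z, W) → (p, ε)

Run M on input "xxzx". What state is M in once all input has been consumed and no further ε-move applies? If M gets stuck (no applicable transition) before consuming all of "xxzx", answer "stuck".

(p, xxzx, $)
  read x, top $: go to p, push WW$ → (p, xzx, WW$)
  read x, top W: go to s, push WW → (s, zx, WWW$)
  read z, top W: go to p, push ε → (p, x, WW$)
  read x, top W: go to s, push WW → (s, ε, WWW$)
All input consumed; M is in state s.

s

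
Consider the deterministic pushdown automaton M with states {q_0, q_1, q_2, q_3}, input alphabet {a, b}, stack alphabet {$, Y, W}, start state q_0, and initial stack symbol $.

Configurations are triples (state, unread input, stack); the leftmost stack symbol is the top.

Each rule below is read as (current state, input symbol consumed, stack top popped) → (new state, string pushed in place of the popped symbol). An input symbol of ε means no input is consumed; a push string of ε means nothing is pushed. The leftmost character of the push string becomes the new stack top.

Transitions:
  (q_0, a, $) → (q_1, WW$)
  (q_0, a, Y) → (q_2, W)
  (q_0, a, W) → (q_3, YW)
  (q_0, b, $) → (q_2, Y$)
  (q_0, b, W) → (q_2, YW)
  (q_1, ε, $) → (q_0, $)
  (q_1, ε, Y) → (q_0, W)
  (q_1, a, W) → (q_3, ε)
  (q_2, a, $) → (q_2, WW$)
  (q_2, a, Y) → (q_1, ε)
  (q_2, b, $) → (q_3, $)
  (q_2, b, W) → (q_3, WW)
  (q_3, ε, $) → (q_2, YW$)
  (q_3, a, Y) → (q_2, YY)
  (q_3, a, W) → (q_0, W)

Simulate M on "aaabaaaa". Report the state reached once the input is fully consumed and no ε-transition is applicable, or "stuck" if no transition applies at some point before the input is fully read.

q_2

(q_0, aaabaaaa, $)
  read a, top $: go to q_1, push WW$ → (q_1, aabaaaa, WW$)
  read a, top W: go to q_3, push ε → (q_3, abaaaa, W$)
  read a, top W: go to q_0, push W → (q_0, baaaa, W$)
  read b, top W: go to q_2, push YW → (q_2, aaaa, YW$)
  read a, top Y: go to q_1, push ε → (q_1, aaa, W$)
  read a, top W: go to q_3, push ε → (q_3, aa, $)
  ε-move, top $: go to q_2, push YW$ → (q_2, aa, YW$)
  read a, top Y: go to q_1, push ε → (q_1, a, W$)
  read a, top W: go to q_3, push ε → (q_3, ε, $)
  ε-move, top $: go to q_2, push YW$ → (q_2, ε, YW$)
All input consumed; M is in state q_2.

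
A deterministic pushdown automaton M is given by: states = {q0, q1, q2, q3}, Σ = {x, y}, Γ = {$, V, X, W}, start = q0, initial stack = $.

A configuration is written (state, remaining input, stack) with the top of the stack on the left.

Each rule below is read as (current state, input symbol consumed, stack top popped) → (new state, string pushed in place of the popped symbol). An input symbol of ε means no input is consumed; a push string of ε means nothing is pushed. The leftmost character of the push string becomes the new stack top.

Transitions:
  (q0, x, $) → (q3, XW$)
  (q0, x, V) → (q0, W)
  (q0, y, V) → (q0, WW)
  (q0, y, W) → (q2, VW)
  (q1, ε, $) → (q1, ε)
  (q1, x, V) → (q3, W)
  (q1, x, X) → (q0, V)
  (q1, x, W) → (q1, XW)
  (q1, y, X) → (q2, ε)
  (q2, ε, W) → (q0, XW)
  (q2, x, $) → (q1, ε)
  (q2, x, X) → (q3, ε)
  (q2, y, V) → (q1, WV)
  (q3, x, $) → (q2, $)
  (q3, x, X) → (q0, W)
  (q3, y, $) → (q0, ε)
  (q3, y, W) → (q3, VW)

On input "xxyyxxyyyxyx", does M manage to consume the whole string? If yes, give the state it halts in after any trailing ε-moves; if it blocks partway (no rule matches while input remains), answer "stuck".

(q0, xxyyxxyyyxyx, $) ⊢ (q3, xyyxxyyyxyx, XW$) ⊢ (q0, yyxxyyyxyx, WW$) ⊢ (q2, yxxyyyxyx, VWW$) ⊢ (q1, xxyyyxyx, WVWW$) ⊢ (q1, xyyyxyx, XWVWW$) ⊢ (q0, yyyxyx, VWVWW$) ⊢ (q0, yyxyx, WWWVWW$) ⊢ (q2, yxyx, VWWWVWW$) ⊢ (q1, xyx, WVWWWVWW$) ⊢ (q1, yx, XWVWWWVWW$) ⊢ (q2, x, WVWWWVWW$) ⊢ (q0, x, XWVWWWVWW$)
No transition for (q0, x, top X); M blocks with input x remaining.

stuck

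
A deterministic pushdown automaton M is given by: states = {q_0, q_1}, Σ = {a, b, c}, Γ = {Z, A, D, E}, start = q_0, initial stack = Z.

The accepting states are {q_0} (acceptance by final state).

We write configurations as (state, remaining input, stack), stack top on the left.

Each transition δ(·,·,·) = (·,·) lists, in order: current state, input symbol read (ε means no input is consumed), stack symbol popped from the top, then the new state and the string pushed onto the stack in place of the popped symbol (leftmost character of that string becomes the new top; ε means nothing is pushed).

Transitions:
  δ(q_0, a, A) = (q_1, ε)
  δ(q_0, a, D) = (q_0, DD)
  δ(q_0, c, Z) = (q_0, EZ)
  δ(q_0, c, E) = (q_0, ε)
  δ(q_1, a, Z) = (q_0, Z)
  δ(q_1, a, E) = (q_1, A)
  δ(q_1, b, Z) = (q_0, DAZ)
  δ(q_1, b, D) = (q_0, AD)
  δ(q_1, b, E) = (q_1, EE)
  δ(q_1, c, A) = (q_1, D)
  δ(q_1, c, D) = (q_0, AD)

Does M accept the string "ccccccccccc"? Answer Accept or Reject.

Accept

(q_0, ccccccccccc, Z) ⊢ (q_0, cccccccccc, EZ) ⊢ (q_0, ccccccccc, Z) ⊢ (q_0, cccccccc, EZ) ⊢ (q_0, ccccccc, Z) ⊢ (q_0, cccccc, EZ) ⊢ (q_0, ccccc, Z) ⊢ (q_0, cccc, EZ) ⊢ (q_0, ccc, Z) ⊢ (q_0, cc, EZ) ⊢ (q_0, c, Z) ⊢ (q_0, ε, EZ)
All input consumed; state q_0 ∈ F.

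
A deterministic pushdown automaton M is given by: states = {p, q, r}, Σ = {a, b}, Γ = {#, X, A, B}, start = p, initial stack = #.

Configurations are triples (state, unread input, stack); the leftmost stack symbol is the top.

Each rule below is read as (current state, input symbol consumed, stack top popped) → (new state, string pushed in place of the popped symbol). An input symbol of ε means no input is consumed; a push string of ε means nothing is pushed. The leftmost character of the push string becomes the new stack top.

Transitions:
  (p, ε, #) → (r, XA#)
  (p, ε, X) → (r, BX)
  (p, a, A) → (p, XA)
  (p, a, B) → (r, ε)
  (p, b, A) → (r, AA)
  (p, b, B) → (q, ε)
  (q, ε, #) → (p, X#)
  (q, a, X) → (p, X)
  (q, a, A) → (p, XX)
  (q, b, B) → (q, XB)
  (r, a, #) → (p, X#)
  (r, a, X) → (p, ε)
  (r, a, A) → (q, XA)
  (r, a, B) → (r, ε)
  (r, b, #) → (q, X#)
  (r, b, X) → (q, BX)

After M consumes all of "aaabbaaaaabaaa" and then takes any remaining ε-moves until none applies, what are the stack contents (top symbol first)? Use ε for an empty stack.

XAA#

(p, aaabbaaaaabaaa, #) ⊢ (r, aaabbaaaaabaaa, XA#) ⊢ (p, aabbaaaaabaaa, A#) ⊢ (p, abbaaaaabaaa, XA#) ⊢ (r, abbaaaaabaaa, BXA#) ⊢ (r, bbaaaaabaaa, XA#) ⊢ (q, baaaaabaaa, BXA#) ⊢ (q, aaaaabaaa, XBXA#) ⊢ (p, aaaabaaa, XBXA#) ⊢ (r, aaaabaaa, BXBXA#) ⊢ (r, aaabaaa, XBXA#) ⊢ (p, aabaaa, BXA#) ⊢ (r, abaaa, XA#) ⊢ (p, baaa, A#) ⊢ (r, aaa, AA#) ⊢ (q, aa, XAA#) ⊢ (p, a, XAA#) ⊢ (r, a, BXAA#) ⊢ (r, ε, XAA#)
All input consumed in state r with stack XAA#.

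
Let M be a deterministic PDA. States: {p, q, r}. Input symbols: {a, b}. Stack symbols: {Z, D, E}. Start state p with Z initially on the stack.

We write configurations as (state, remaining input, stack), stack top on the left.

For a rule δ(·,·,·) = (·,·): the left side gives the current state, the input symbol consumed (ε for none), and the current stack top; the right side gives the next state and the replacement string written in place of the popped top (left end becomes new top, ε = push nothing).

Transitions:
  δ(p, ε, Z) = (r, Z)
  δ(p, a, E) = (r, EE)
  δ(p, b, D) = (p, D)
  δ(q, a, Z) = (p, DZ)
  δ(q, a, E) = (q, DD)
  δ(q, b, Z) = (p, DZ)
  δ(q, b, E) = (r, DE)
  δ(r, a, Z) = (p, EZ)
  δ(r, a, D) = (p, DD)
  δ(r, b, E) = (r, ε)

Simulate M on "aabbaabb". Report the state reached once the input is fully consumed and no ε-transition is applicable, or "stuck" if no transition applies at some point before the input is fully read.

r

(p, aabbaabb, Z)
  ε-move, top Z: go to r, push Z → (r, aabbaabb, Z)
  read a, top Z: go to p, push EZ → (p, abbaabb, EZ)
  read a, top E: go to r, push EE → (r, bbaabb, EEZ)
  read b, top E: go to r, push ε → (r, baabb, EZ)
  read b, top E: go to r, push ε → (r, aabb, Z)
  read a, top Z: go to p, push EZ → (p, abb, EZ)
  read a, top E: go to r, push EE → (r, bb, EEZ)
  read b, top E: go to r, push ε → (r, b, EZ)
  read b, top E: go to r, push ε → (r, ε, Z)
All input consumed; M is in state r.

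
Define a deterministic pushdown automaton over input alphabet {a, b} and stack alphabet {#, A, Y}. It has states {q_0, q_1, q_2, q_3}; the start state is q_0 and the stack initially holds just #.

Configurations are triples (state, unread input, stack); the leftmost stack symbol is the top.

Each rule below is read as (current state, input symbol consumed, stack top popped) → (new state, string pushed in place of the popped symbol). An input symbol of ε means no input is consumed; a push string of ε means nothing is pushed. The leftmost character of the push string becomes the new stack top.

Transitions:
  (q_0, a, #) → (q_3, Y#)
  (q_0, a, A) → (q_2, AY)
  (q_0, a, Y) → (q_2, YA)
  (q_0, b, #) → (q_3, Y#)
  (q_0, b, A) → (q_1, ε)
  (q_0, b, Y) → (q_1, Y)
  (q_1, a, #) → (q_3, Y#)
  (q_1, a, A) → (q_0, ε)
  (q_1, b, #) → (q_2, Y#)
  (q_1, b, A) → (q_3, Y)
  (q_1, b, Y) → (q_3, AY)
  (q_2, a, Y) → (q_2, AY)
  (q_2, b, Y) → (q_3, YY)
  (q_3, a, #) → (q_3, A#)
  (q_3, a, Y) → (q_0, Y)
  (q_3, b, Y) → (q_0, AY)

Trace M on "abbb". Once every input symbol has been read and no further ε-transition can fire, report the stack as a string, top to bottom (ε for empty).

AY#

(q_0, abbb, #)
  read a, top #: go to q_3, push Y# → (q_3, bbb, Y#)
  read b, top Y: go to q_0, push AY → (q_0, bb, AY#)
  read b, top A: go to q_1, push ε → (q_1, b, Y#)
  read b, top Y: go to q_3, push AY → (q_3, ε, AY#)
All input consumed in state q_3 with stack AY#.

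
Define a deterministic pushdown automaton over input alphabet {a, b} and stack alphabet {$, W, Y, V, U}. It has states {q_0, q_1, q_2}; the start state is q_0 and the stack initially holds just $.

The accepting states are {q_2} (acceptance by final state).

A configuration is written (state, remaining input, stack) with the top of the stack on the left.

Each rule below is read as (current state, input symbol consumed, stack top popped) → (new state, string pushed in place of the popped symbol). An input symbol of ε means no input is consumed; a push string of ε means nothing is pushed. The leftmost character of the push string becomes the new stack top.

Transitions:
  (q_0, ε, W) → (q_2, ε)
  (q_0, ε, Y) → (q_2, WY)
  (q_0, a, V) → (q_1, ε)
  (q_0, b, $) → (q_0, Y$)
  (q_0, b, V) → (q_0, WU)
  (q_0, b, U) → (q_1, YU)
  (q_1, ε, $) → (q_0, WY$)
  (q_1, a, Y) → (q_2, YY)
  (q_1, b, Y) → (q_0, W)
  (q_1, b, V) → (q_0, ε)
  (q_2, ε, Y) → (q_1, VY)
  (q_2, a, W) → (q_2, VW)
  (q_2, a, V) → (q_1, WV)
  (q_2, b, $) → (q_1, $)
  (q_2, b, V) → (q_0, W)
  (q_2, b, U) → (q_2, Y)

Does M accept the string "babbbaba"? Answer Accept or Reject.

Reject

(q_0, babbbaba, $) ⊢ (q_0, abbbaba, Y$) ⊢ (q_2, abbbaba, WY$) ⊢ (q_2, bbbaba, VWY$) ⊢ (q_0, bbaba, WWY$) ⊢ (q_2, bbaba, WY$)
No transition applies at (q_2, bbaba, WY$); input not fully consumed.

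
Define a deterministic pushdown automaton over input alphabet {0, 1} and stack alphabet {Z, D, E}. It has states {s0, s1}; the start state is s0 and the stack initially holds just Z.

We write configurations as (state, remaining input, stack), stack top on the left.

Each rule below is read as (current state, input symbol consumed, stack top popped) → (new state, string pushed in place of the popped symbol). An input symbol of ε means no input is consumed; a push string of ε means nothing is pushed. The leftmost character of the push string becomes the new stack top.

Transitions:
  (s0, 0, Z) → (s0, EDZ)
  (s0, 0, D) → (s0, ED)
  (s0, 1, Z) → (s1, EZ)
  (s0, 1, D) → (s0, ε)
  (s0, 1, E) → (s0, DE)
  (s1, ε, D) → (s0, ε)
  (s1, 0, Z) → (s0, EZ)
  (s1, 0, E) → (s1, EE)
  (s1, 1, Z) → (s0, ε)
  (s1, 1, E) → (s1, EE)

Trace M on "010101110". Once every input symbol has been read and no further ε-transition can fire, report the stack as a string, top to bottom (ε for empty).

(s0, 010101110, Z)
  read 0, top Z: go to s0, push EDZ → (s0, 10101110, EDZ)
  read 1, top E: go to s0, push DE → (s0, 0101110, DEDZ)
  read 0, top D: go to s0, push ED → (s0, 101110, EDEDZ)
  read 1, top E: go to s0, push DE → (s0, 01110, DEDEDZ)
  read 0, top D: go to s0, push ED → (s0, 1110, EDEDEDZ)
  read 1, top E: go to s0, push DE → (s0, 110, DEDEDEDZ)
  read 1, top D: go to s0, push ε → (s0, 10, EDEDEDZ)
  read 1, top E: go to s0, push DE → (s0, 0, DEDEDEDZ)
  read 0, top D: go to s0, push ED → (s0, ε, EDEDEDEDZ)
All input consumed in state s0 with stack EDEDEDEDZ.

EDEDEDEDZ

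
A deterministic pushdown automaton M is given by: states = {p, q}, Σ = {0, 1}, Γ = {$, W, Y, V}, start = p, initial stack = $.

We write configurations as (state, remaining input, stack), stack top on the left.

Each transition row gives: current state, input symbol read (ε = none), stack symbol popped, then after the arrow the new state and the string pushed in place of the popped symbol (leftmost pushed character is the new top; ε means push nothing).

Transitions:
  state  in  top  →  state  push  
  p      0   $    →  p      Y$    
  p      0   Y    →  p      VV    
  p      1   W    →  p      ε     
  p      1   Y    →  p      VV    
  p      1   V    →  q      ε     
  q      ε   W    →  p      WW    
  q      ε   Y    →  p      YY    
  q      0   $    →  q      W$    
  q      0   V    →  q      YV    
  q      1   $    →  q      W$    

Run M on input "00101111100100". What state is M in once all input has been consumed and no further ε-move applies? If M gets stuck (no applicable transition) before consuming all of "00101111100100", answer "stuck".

(p, 00101111100100, $)
  read 0, top $: go to p, push Y$ → (p, 0101111100100, Y$)
  read 0, top Y: go to p, push VV → (p, 101111100100, VV$)
  read 1, top V: go to q, push ε → (q, 01111100100, V$)
  read 0, top V: go to q, push YV → (q, 1111100100, YV$)
  ε-move, top Y: go to p, push YY → (p, 1111100100, YYV$)
  read 1, top Y: go to p, push VV → (p, 111100100, VVYV$)
  read 1, top V: go to q, push ε → (q, 11100100, VYV$)
No transition for (q, 1, top V); M blocks with input 11100100 remaining.

stuck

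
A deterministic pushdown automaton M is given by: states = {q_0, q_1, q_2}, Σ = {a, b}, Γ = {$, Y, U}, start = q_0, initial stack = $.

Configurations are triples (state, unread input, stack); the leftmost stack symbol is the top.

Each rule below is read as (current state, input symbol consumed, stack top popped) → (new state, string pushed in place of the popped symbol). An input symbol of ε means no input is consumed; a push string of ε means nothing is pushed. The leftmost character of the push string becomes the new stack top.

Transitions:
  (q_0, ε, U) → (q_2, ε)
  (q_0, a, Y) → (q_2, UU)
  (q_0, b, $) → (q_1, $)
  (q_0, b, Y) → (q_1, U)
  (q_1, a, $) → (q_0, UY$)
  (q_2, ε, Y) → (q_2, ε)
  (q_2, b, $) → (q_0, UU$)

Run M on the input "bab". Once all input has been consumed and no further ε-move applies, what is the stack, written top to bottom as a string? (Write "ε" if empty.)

U$

(q_0, bab, $) ⊢ (q_1, ab, $) ⊢ (q_0, b, UY$) ⊢ (q_2, b, Y$) ⊢ (q_2, b, $) ⊢ (q_0, ε, UU$) ⊢ (q_2, ε, U$)
All input consumed in state q_2 with stack U$.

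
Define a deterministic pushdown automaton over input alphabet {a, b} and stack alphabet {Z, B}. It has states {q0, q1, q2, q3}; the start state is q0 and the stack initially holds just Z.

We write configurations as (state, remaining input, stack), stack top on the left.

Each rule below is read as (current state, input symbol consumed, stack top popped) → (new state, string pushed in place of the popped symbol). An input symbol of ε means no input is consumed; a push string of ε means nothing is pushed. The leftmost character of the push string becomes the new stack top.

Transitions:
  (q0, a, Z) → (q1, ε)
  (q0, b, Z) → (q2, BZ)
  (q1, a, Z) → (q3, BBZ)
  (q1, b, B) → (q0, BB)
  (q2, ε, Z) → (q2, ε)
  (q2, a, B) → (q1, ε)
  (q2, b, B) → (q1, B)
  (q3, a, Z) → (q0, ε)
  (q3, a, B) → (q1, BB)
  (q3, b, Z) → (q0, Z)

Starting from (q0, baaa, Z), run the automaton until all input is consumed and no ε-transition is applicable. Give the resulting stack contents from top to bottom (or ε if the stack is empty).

BBBZ

(q0, baaa, Z)
  read b, top Z: go to q2, push BZ → (q2, aaa, BZ)
  read a, top B: go to q1, push ε → (q1, aa, Z)
  read a, top Z: go to q3, push BBZ → (q3, a, BBZ)
  read a, top B: go to q1, push BB → (q1, ε, BBBZ)
All input consumed in state q1 with stack BBBZ.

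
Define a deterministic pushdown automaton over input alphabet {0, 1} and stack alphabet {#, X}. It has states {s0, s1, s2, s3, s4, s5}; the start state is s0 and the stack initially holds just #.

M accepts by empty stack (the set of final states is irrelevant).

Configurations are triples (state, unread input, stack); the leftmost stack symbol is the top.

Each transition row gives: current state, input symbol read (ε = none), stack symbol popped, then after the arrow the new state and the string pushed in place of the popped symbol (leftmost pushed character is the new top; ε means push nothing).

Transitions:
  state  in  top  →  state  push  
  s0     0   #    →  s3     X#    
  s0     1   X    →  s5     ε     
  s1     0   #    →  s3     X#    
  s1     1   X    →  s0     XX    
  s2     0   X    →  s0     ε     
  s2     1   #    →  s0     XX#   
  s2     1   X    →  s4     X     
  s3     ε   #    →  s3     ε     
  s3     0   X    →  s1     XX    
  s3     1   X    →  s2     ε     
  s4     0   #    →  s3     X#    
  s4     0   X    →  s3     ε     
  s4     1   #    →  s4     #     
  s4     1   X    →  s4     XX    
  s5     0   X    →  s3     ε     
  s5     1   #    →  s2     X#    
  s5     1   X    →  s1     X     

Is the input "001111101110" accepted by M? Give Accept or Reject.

(s0, 001111101110, #) ⊢ (s3, 01111101110, X#) ⊢ (s1, 1111101110, XX#) ⊢ (s0, 111101110, XXX#) ⊢ (s5, 11101110, XX#) ⊢ (s1, 1101110, XX#) ⊢ (s0, 101110, XXX#) ⊢ (s5, 01110, XX#) ⊢ (s3, 1110, X#) ⊢ (s2, 110, #) ⊢ (s0, 10, XX#) ⊢ (s5, 0, X#) ⊢ (s3, ε, #) ⊢ (s3, ε, ε)
All input consumed and the stack is empty.

Accept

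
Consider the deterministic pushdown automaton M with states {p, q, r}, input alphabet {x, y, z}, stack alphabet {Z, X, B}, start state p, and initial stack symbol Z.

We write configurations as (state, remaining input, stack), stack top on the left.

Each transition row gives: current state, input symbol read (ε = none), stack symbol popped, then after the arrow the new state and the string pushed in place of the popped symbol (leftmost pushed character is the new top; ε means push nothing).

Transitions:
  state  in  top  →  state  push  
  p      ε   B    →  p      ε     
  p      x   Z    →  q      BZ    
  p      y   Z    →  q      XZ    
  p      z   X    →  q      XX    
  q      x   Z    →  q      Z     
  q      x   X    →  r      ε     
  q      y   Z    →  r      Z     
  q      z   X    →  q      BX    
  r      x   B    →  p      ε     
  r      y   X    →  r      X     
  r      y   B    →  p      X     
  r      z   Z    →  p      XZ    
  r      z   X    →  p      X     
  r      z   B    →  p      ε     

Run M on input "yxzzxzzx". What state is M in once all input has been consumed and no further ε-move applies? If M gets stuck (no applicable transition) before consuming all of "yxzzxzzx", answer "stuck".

r

(p, yxzzxzzx, Z)
  read y, top Z: go to q, push XZ → (q, xzzxzzx, XZ)
  read x, top X: go to r, push ε → (r, zzxzzx, Z)
  read z, top Z: go to p, push XZ → (p, zxzzx, XZ)
  read z, top X: go to q, push XX → (q, xzzx, XXZ)
  read x, top X: go to r, push ε → (r, zzx, XZ)
  read z, top X: go to p, push X → (p, zx, XZ)
  read z, top X: go to q, push XX → (q, x, XXZ)
  read x, top X: go to r, push ε → (r, ε, XZ)
All input consumed; M is in state r.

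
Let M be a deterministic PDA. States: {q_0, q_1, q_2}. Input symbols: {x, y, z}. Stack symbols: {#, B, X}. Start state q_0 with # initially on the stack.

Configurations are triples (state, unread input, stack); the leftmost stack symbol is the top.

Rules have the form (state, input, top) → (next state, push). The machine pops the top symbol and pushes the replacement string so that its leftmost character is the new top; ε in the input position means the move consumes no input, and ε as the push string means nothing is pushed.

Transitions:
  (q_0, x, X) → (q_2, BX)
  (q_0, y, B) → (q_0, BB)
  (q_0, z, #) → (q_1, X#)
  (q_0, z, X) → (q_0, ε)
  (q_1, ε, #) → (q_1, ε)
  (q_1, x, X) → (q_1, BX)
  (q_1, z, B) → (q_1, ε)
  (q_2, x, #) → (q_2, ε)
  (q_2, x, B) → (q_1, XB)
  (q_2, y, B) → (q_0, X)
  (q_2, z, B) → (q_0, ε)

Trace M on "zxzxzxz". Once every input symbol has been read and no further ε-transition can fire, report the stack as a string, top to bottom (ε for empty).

X#

(q_0, zxzxzxz, #) ⊢ (q_1, xzxzxz, X#) ⊢ (q_1, zxzxz, BX#) ⊢ (q_1, xzxz, X#) ⊢ (q_1, zxz, BX#) ⊢ (q_1, xz, X#) ⊢ (q_1, z, BX#) ⊢ (q_1, ε, X#)
All input consumed in state q_1 with stack X#.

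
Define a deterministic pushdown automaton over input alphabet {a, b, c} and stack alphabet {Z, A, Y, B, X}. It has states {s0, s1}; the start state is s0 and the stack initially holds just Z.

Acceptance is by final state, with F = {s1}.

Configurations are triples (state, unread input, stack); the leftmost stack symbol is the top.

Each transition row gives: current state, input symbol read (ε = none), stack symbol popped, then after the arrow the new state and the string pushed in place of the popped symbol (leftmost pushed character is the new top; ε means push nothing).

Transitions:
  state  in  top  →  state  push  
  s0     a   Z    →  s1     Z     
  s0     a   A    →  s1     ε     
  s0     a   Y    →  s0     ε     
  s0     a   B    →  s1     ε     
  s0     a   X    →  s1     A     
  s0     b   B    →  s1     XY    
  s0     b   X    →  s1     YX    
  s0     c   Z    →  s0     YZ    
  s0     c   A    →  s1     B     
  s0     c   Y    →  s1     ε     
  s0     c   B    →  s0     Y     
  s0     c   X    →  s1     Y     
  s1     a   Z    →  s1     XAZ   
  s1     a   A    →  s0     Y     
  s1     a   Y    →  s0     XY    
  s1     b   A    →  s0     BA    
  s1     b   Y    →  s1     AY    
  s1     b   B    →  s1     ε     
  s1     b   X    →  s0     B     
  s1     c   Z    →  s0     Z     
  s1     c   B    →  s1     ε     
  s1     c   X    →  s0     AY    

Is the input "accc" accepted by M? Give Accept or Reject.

(s0, accc, Z)
  read a, top Z: go to s1, push Z → (s1, ccc, Z)
  read c, top Z: go to s0, push Z → (s0, cc, Z)
  read c, top Z: go to s0, push YZ → (s0, c, YZ)
  read c, top Y: go to s1, push ε → (s1, ε, Z)
All input consumed; state s1 ∈ F.

Accept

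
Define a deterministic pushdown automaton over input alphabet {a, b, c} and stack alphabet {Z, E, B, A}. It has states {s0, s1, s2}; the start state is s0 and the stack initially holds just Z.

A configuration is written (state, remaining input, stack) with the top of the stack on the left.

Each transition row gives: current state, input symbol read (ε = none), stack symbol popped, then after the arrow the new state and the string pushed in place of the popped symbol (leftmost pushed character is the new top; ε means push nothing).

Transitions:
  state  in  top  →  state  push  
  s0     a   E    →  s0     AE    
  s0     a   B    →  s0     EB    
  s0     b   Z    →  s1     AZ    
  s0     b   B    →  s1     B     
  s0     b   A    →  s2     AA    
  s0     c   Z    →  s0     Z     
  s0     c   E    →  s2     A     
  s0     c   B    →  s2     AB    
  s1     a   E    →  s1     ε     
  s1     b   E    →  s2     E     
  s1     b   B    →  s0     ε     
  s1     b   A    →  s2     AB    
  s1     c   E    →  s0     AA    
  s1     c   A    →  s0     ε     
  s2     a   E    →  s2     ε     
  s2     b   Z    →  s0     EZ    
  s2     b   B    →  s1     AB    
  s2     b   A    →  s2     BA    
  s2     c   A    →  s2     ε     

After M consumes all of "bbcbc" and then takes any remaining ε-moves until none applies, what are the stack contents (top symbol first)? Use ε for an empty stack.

(s0, bbcbc, Z)
  read b, top Z: go to s1, push AZ → (s1, bcbc, AZ)
  read b, top A: go to s2, push AB → (s2, cbc, ABZ)
  read c, top A: go to s2, push ε → (s2, bc, BZ)
  read b, top B: go to s1, push AB → (s1, c, ABZ)
  read c, top A: go to s0, push ε → (s0, ε, BZ)
All input consumed in state s0 with stack BZ.

BZ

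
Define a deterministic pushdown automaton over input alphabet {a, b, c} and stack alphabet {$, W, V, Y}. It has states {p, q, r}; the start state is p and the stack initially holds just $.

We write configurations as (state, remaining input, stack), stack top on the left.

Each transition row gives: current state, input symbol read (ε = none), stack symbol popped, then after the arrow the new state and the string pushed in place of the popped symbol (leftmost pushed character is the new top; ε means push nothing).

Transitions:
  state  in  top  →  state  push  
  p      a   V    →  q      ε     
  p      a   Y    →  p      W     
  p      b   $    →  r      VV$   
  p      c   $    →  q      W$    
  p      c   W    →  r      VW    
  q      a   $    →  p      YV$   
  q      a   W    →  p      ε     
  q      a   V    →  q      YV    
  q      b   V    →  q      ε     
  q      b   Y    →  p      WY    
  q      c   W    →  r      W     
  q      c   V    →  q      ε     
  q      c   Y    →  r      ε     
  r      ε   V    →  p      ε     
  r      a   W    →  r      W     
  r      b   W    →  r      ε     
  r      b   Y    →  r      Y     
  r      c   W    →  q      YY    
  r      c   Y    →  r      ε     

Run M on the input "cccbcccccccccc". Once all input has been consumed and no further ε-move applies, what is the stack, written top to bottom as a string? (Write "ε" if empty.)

(p, cccbcccccccccc, $) ⊢ (q, ccbcccccccccc, W$) ⊢ (r, cbcccccccccc, W$) ⊢ (q, bcccccccccc, YY$) ⊢ (p, cccccccccc, WYY$) ⊢ (r, ccccccccc, VWYY$) ⊢ (p, ccccccccc, WYY$) ⊢ (r, cccccccc, VWYY$) ⊢ (p, cccccccc, WYY$) ⊢ (r, ccccccc, VWYY$) ⊢ (p, ccccccc, WYY$) ⊢ (r, cccccc, VWYY$) ⊢ (p, cccccc, WYY$) ⊢ (r, ccccc, VWYY$) ⊢ (p, ccccc, WYY$) ⊢ (r, cccc, VWYY$) ⊢ (p, cccc, WYY$) ⊢ (r, ccc, VWYY$) ⊢ (p, ccc, WYY$) ⊢ (r, cc, VWYY$) ⊢ (p, cc, WYY$) ⊢ (r, c, VWYY$) ⊢ (p, c, WYY$) ⊢ (r, ε, VWYY$) ⊢ (p, ε, WYY$)
All input consumed in state p with stack WYY$.

WYY$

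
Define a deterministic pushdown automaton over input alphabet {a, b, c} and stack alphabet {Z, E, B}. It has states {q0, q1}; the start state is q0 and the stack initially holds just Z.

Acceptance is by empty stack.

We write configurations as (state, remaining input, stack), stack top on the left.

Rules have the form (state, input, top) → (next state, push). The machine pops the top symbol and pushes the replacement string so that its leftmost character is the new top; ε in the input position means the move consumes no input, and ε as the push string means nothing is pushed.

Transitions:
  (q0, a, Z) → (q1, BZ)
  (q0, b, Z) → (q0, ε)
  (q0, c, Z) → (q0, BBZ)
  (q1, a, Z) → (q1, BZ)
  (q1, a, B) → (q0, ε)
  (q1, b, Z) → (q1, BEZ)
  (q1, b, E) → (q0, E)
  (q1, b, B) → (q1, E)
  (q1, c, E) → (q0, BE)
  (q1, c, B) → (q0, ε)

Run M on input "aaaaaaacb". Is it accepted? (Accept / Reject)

Accept

(q0, aaaaaaacb, Z)
  read a, top Z: go to q1, push BZ → (q1, aaaaaacb, BZ)
  read a, top B: go to q0, push ε → (q0, aaaaacb, Z)
  read a, top Z: go to q1, push BZ → (q1, aaaacb, BZ)
  read a, top B: go to q0, push ε → (q0, aaacb, Z)
  read a, top Z: go to q1, push BZ → (q1, aacb, BZ)
  read a, top B: go to q0, push ε → (q0, acb, Z)
  read a, top Z: go to q1, push BZ → (q1, cb, BZ)
  read c, top B: go to q0, push ε → (q0, b, Z)
  read b, top Z: go to q0, push ε → (q0, ε, ε)
All input consumed and the stack is empty.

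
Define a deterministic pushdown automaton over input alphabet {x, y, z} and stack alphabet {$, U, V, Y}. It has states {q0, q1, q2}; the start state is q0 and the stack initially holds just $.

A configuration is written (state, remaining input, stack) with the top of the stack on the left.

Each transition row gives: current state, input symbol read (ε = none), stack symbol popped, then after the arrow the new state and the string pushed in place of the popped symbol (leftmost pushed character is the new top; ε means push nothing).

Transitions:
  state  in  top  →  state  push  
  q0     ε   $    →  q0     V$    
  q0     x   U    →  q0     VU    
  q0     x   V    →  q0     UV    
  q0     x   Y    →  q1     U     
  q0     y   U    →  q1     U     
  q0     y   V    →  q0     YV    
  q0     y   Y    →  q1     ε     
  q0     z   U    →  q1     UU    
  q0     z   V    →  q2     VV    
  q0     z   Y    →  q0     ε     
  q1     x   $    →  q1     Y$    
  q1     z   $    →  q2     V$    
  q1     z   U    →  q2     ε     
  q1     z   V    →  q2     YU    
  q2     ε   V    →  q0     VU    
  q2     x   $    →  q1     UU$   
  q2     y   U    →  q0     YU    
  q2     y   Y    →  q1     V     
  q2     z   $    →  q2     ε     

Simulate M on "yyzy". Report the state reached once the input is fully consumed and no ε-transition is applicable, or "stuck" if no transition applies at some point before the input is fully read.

(q0, yyzy, $) ⊢ (q0, yyzy, V$) ⊢ (q0, yzy, YV$) ⊢ (q1, zy, V$) ⊢ (q2, y, YU$) ⊢ (q1, ε, VU$)
All input consumed; M is in state q1.

q1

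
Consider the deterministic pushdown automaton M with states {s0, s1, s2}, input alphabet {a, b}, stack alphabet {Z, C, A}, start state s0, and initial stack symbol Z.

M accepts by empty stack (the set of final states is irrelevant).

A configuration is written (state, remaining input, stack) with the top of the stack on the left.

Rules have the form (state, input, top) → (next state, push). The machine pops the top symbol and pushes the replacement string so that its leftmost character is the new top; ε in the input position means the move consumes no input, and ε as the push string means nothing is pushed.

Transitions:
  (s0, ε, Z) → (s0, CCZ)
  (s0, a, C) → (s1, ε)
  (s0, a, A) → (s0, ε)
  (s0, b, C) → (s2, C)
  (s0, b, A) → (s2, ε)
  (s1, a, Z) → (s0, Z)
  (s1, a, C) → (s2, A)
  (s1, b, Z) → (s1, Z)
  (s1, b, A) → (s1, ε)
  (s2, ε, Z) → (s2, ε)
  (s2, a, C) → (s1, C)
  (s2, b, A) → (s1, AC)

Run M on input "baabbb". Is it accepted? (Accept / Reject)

Reject

(s0, baabbb, Z) ⊢ (s0, baabbb, CCZ) ⊢ (s2, aabbb, CCZ) ⊢ (s1, abbb, CCZ) ⊢ (s2, bbb, ACZ) ⊢ (s1, bb, ACCZ) ⊢ (s1, b, CCZ)
No transition applies at (s1, b, CCZ); input not fully consumed.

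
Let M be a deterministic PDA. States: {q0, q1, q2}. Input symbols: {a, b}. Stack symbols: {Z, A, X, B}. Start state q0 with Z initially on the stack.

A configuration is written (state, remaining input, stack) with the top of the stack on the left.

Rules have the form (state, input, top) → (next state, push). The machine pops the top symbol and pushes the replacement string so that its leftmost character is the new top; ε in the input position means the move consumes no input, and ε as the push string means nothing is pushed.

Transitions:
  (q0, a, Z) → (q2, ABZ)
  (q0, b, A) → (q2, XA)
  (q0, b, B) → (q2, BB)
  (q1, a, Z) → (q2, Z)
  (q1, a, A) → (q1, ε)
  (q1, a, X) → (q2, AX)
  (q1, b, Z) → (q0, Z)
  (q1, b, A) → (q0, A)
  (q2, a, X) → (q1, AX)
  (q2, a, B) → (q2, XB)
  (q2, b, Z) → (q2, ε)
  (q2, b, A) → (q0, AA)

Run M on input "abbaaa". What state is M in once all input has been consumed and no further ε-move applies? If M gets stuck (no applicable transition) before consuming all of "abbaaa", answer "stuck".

q2

(q0, abbaaa, Z)
  read a, top Z: go to q2, push ABZ → (q2, bbaaa, ABZ)
  read b, top A: go to q0, push AA → (q0, baaa, AABZ)
  read b, top A: go to q2, push XA → (q2, aaa, XAABZ)
  read a, top X: go to q1, push AX → (q1, aa, AXAABZ)
  read a, top A: go to q1, push ε → (q1, a, XAABZ)
  read a, top X: go to q2, push AX → (q2, ε, AXAABZ)
All input consumed; M is in state q2.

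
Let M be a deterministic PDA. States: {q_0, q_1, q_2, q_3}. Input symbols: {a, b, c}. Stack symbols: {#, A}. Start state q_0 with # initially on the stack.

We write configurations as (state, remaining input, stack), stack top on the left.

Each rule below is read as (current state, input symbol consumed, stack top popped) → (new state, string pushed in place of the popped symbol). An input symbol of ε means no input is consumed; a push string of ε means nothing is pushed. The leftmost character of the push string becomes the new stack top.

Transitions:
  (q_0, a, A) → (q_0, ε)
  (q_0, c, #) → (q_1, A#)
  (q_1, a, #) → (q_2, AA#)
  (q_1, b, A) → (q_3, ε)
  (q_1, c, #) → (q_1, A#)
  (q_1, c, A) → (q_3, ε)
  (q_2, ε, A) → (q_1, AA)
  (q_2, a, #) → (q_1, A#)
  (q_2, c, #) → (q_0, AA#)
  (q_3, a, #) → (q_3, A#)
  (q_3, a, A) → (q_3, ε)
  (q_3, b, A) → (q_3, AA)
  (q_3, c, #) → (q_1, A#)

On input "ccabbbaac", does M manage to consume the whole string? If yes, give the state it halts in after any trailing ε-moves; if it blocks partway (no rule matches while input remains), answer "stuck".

stuck

(q_0, ccabbbaac, #)
  read c, top #: go to q_1, push A# → (q_1, cabbbaac, A#)
  read c, top A: go to q_3, push ε → (q_3, abbbaac, #)
  read a, top #: go to q_3, push A# → (q_3, bbbaac, A#)
  read b, top A: go to q_3, push AA → (q_3, bbaac, AA#)
  read b, top A: go to q_3, push AA → (q_3, baac, AAA#)
  read b, top A: go to q_3, push AA → (q_3, aac, AAAA#)
  read a, top A: go to q_3, push ε → (q_3, ac, AAA#)
  read a, top A: go to q_3, push ε → (q_3, c, AA#)
No transition for (q_3, c, top A); M blocks with input c remaining.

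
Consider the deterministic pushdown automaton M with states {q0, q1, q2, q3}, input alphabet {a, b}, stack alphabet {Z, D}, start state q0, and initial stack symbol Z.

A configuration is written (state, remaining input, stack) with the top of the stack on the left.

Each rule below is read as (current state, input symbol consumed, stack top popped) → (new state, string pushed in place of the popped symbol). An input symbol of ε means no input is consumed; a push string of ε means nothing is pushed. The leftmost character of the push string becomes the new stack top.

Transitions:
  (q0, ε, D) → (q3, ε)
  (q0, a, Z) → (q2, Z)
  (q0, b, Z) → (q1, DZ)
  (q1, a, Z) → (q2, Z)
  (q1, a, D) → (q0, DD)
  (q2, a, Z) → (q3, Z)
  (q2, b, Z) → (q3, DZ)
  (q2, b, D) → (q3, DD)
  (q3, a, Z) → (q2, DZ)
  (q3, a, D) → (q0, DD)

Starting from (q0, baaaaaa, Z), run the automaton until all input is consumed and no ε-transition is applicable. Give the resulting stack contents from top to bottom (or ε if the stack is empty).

(q0, baaaaaa, Z) ⊢ (q1, aaaaaa, DZ) ⊢ (q0, aaaaa, DDZ) ⊢ (q3, aaaaa, DZ) ⊢ (q0, aaaa, DDZ) ⊢ (q3, aaaa, DZ) ⊢ (q0, aaa, DDZ) ⊢ (q3, aaa, DZ) ⊢ (q0, aa, DDZ) ⊢ (q3, aa, DZ) ⊢ (q0, a, DDZ) ⊢ (q3, a, DZ) ⊢ (q0, ε, DDZ) ⊢ (q3, ε, DZ)
All input consumed in state q3 with stack DZ.

DZ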